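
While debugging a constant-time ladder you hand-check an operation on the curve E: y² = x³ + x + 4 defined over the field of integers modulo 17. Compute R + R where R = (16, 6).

tangent at (16, 6): λ = (3·16² + 1)/(2·6) ≡ 4/12. 12⁻¹ ≡ 10 (mod 17) since 12·10 = 120 ≡ 1, so λ ≡ 4·10 ≡ 6.
  x = λ² - 16 - 16 = 36 - 32 ≡ 4; y = λ·(16 - 4) - 6 ≡ 15. → (4, 15)

(4, 15)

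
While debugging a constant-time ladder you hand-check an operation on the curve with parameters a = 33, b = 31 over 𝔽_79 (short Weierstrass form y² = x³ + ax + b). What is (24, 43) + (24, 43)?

tangent at (24, 43): λ = (3·24² + 33)/(2·43) ≡ 23/7. 7⁻¹ ≡ 34 (mod 79) since 7·34 = 238 ≡ 1, so λ ≡ 23·34 ≡ 71.
  x = λ² - 24 - 24 = 5041 - 48 ≡ 16; y = λ·(24 - 16) - 43 ≡ 51. → (16, 51)

(16, 51)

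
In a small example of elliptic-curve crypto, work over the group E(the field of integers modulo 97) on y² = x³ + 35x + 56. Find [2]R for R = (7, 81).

tangent at (7, 81): λ = (3·7² + 35)/(2·81) ≡ 85/65. 65⁻¹ ≡ 3 (mod 97), so λ ≡ 85·3 ≡ 61.
  x = λ² - 7 - 7 = 3721 - 14 ≡ 21; y = λ·(7 - 21) - 81 ≡ 35. → (21, 35)

(21, 35)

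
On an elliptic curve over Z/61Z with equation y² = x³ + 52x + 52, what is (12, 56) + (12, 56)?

tangent at (12, 56): λ = (3·12² + 52)/(2·56) ≡ 57/51. 51⁻¹ ≡ 6 (mod 61) since 51·6 = 306 ≡ 1, so λ ≡ 57·6 ≡ 37.
  x = λ² - 12 - 12 = 1369 - 24 ≡ 3; y = λ·(12 - 3) - 56 ≡ 33. → (3, 33)

(3, 33)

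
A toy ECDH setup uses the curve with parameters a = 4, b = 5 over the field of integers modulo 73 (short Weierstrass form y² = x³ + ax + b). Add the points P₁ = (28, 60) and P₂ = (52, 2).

(47, 65)

(28, 60) + (52, 2). λ = (2 - 60)/(52 - 28) ≡ 15/24 mod 73. 24⁻¹ ≡ 70 (mod 73), so λ ≡ 28.
  x = λ² - 28 - 52 = 784 - 80 ≡ 47; y = λ·(28 - 47) - 60 ≡ 65. → (47, 65)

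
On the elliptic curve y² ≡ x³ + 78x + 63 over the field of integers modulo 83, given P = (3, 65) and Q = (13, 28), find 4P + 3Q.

First 4P:
Repeated addition: build up to 4P.
2P: tangent at (3, 65): λ = (3·3² + 78)/(2·65) ≡ 22/47. 47⁻¹ ≡ 53 (mod 83), so λ ≡ 22·53 ≡ 4.
  x = λ² - 3 - 3 = 16 - 6 ≡ 10; y = λ·(3 - 10) - 65 ≡ 73. → (10, 73)
3P: (10, 73) + (3, 65). λ = (65 - 73)/(3 - 10) ≡ 75/76 mod 83. 76⁻¹ ≡ 71 (mod 83) since 76·71 = 5396 ≡ 1, so λ ≡ 13.
  x = λ² - 10 - 3 = 169 - 13 ≡ 73; y = λ·(10 - 73) - 73 ≡ 21. → (73, 21)
4P: (73, 21) + (3, 65). λ = (65 - 21)/(3 - 73) ≡ 44/13 mod 83. 13⁻¹ ≡ 32 (mod 83) since 13·32 = 416 ≡ 1, so λ ≡ 80.
  x = λ² - 73 - 3 = 6400 - 76 ≡ 16; y = λ·(73 - 16) - 21 ≡ 57. → (16, 57)
4P = (16, 57).
Next 3Q:
Repeated addition: build up to 3Q.
2Q: tangent at (13, 28): λ = (3·13² + 78)/(2·28) ≡ 4/56. 56⁻¹ ≡ 43 (mod 83), so λ ≡ 4·43 ≡ 6.
  x = λ² - 13 - 13 = 36 - 26 ≡ 10; y = λ·(13 - 10) - 28 ≡ 73. → (10, 73)
3Q: (10, 73) + (13, 28). λ = (28 - 73)/(13 - 10) ≡ 38/3 mod 83. 3⁻¹ ≡ 28 (mod 83) since 3·28 = 84 ≡ 1, so λ ≡ 68.
  x = λ² - 10 - 13 = 4624 - 23 ≡ 36; y = λ·(10 - 36) - 73 ≡ 68. → (36, 68)
3Q = (36, 68).
Finally 4P + 3Q:
(16, 57) + (36, 68). λ = (68 - 57)/(36 - 16) ≡ 11/20 mod 83. 20⁻¹ ≡ 54 (mod 83), so λ ≡ 13.
  x = λ² - 16 - 36 = 169 - 52 ≡ 34; y = λ·(16 - 34) - 57 ≡ 41. → (34, 41)

(34, 41)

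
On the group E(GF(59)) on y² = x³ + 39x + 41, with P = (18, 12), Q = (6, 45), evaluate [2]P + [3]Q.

(27, 3)

First 2P:
Repeated addition: build up to 2P.
2P: tangent at (18, 12): λ = (3·18² + 39)/(2·12) ≡ 8/24. 24⁻¹ ≡ 32 (mod 59) since 24·32 = 768 ≡ 1, so λ ≡ 8·32 ≡ 20.
  x = λ² - 18 - 18 = 400 - 36 ≡ 10; y = λ·(18 - 10) - 12 ≡ 30. → (10, 30)
2P = (10, 30).
Next 3Q:
Repeated addition: build up to 3Q.
2Q: tangent at (6, 45): λ = (3·6² + 39)/(2·45) ≡ 29/31. 31⁻¹ ≡ 40 (mod 59), so λ ≡ 29·40 ≡ 39.
  x = λ² - 6 - 6 = 1521 - 12 ≡ 34; y = λ·(6 - 34) - 45 ≡ 43. → (34, 43)
3Q: (34, 43) + (6, 45). λ = (45 - 43)/(6 - 34) ≡ 2/31 mod 59. 31⁻¹ ≡ 40 (mod 59), so λ ≡ 21.
  x = λ² - 34 - 6 = 441 - 40 ≡ 47; y = λ·(34 - 47) - 43 ≡ 38. → (47, 38)
3Q = (47, 38).
Finally 2P + 3Q:
(10, 30) + (47, 38). λ = (38 - 30)/(47 - 10) ≡ 8/37 mod 59. 37⁻¹ ≡ 8 (mod 59), so λ ≡ 5.
  x = λ² - 10 - 47 = 25 - 57 ≡ 27; y = λ·(10 - 27) - 30 ≡ 3. → (27, 3)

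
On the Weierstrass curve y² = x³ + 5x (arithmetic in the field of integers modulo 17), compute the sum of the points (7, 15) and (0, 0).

(8, 12)

(7, 15) + (0, 0). λ = (0 - 15)/(0 - 7) ≡ 2/10 mod 17. 10⁻¹ ≡ 12 (mod 17) since 10·12 = 120 ≡ 1, so λ ≡ 7.
  x = λ² - 7 - 0 = 49 - 7 ≡ 8; y = λ·(7 - 8) - 15 ≡ 12. → (8, 12)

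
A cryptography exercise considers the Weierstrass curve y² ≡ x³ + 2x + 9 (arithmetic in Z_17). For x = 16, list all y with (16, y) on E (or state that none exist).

x³ + 2x + 9 = 4137 ≡ 6 (mod 17).
6 is a non-residue mod 17; no y exists.

none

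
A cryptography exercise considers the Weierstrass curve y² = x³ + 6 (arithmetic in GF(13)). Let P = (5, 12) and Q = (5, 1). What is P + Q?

The two points share x = 5 and their y-coordinates satisfy 12 + 1 ≡ 0 (mod 13), so they are inverses. Their sum is O.

O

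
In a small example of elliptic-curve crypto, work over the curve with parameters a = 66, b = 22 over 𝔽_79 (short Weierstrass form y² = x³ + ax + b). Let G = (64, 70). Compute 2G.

tangent at (64, 70): λ = (3·64² + 66)/(2·70) ≡ 30/61. 61⁻¹ ≡ 57 (mod 79) since 61·57 = 3477 ≡ 1, so λ ≡ 30·57 ≡ 51.
  x = λ² - 64 - 64 = 2601 - 128 ≡ 24; y = λ·(64 - 24) - 70 ≡ 74. → (24, 74)

(24, 74)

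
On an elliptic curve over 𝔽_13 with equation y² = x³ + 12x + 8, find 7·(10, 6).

Write P = (10, 6).
Repeated addition: build up to 7P.
2P: tangent at (10, 6): λ = (3·10² + 12)/(2·6) ≡ 0/12. 12⁻¹ ≡ 12 (mod 13), so λ ≡ 0·12 ≡ 0.
  x = λ² - 10 - 10 = 0 - 20 ≡ 6; y = λ·(10 - 6) - 6 ≡ 7. → (6, 7)
3P: (6, 7) + (10, 6). λ = (6 - 7)/(10 - 6) ≡ 12/4 mod 13. 4⁻¹ ≡ 10 (mod 13), so λ ≡ 3.
  x = λ² - 6 - 10 = 9 - 16 ≡ 6; y = λ·(6 - 6) - 7 ≡ 6. → (6, 6)
4P: (6, 6) + (10, 6). λ = (6 - 6)/(10 - 6) ≡ 0/4 mod 13. 4⁻¹ ≡ 10 (mod 13) since 4·10 = 40 ≡ 1, so λ ≡ 0.
  x = λ² - 6 - 10 = 0 - 16 ≡ 10; y = λ·(6 - 10) - 6 ≡ 7. → (10, 7)
5P: (10, 7) + (10, 6): same x and y₁ ≡ -y₂, so the sum is the point at infinity.
6P: the point at infinity + (10, 6) = (10, 6) (identity).
7P: tangent at (10, 6): λ = (3·10² + 12)/(2·6) ≡ 0/12. 12⁻¹ ≡ 12 (mod 13) since 12·12 = 144 ≡ 1, so λ ≡ 0·12 ≡ 0.
  x = λ² - 10 - 10 = 0 - 20 ≡ 6; y = λ·(10 - 6) - 6 ≡ 7. → (6, 7)

(6, 7)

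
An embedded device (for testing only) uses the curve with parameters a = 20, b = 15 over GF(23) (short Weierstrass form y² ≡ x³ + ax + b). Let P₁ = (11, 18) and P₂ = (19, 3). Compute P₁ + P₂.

(11, 18) + (19, 3). λ = (3 - 18)/(19 - 11) ≡ 8/8 mod 23. 8⁻¹ ≡ 3 (mod 23), so λ ≡ 1.
  x = λ² - 11 - 19 = 1 - 30 ≡ 17; y = λ·(11 - 17) - 18 ≡ 22. → (17, 22)

(17, 22)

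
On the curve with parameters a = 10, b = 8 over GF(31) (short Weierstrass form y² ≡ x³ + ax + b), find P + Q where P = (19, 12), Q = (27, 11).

(1, 9)

(19, 12) + (27, 11). λ = (11 - 12)/(27 - 19) ≡ 30/8 mod 31. 8⁻¹ ≡ 4 (mod 31), so λ ≡ 27.
  x = λ² - 19 - 27 = 729 - 46 ≡ 1; y = λ·(19 - 1) - 12 ≡ 9. → (1, 9)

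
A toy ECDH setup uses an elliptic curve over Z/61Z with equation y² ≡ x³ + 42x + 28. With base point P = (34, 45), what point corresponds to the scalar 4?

Double-and-add on 4 = (100)₂. Start with P = (34, 45) for the leading 1-bit.
double: tangent at (34, 45): λ = (3·34² + 42)/(2·45) ≡ 33/29. 29⁻¹ ≡ 40 (mod 61), so λ ≡ 33·40 ≡ 39.
  x = λ² - 34 - 34 = 1521 - 68 ≡ 50; y = λ·(34 - 50) - 45 ≡ 2. → (50, 2)
double: tangent at (50, 2): λ = (3·50² + 42)/(2·2) ≡ 39/4. 4⁻¹ ≡ 46 (mod 61) since 4·46 = 184 ≡ 1, so λ ≡ 39·46 ≡ 25.
  x = λ² - 50 - 50 = 625 - 100 ≡ 37; y = λ·(50 - 37) - 2 ≡ 18. → (37, 18)

(37, 18)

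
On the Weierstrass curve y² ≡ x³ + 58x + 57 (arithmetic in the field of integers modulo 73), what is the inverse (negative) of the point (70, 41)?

(70, 32)

-(70, 41) = (70, -41 mod 73) = (70, 32).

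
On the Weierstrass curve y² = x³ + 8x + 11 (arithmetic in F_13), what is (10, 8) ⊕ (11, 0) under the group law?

(4, 9)

(10, 8) + (11, 0). λ = (0 - 8)/(11 - 10) ≡ 5/1 mod 13. 1⁻¹ ≡ 1 (mod 13) since 1·1 = 1 ≡ 1, so λ ≡ 5.
  x = λ² - 10 - 11 = 25 - 21 ≡ 4; y = λ·(10 - 4) - 8 ≡ 9. → (4, 9)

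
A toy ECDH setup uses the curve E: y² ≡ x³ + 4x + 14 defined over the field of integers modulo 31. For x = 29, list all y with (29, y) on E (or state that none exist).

x³ + 4x + 14 = 24519 ≡ 29 (mod 31).
29 is a non-residue mod 31; no y exists.

none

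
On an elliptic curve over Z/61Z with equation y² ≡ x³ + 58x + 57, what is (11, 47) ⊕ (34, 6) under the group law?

(11, 47) + (34, 6). λ = (6 - 47)/(34 - 11) ≡ 20/23 mod 61. 23⁻¹ ≡ 8 (mod 61), so λ ≡ 38.
  x = λ² - 11 - 34 = 1444 - 45 ≡ 57; y = λ·(11 - 57) - 47 ≡ 35. → (57, 35)

(57, 35)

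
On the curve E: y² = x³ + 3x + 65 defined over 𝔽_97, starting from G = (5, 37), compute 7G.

(4, 23)

Double-and-add on 7 = (111)₂. Start with G = (5, 37) for the leading 1-bit.
double: tangent at (5, 37): λ = (3·5² + 3)/(2·37) ≡ 78/74. 74⁻¹ ≡ 59 (mod 97) since 74·59 = 4366 ≡ 1, so λ ≡ 78·59 ≡ 43.
  x = λ² - 5 - 5 = 1849 - 10 ≡ 93; y = λ·(5 - 93) - 37 ≡ 59. → (93, 59)
add G: (93, 59) + (5, 37). λ = (37 - 59)/(5 - 93) ≡ 75/9 mod 97. 9⁻¹ ≡ 54 (mod 97) since 9·54 = 486 ≡ 1, so λ ≡ 73.
  x = λ² - 93 - 5 = 5329 - 98 ≡ 90; y = λ·(93 - 90) - 59 ≡ 63. → (90, 63)
double: tangent at (90, 63): λ = (3·90² + 3)/(2·63) ≡ 53/29. 29⁻¹ ≡ 87 (mod 97), so λ ≡ 53·87 ≡ 52.
  x = λ² - 90 - 90 = 2704 - 180 ≡ 2; y = λ·(90 - 2) - 63 ≡ 51. → (2, 51)
add G: (2, 51) + (5, 37). λ = (37 - 51)/(5 - 2) ≡ 83/3 mod 97. 3⁻¹ ≡ 65 (mod 97) since 3·65 = 195 ≡ 1, so λ ≡ 60.
  x = λ² - 2 - 5 = 3600 - 7 ≡ 4; y = λ·(2 - 4) - 51 ≡ 23. → (4, 23)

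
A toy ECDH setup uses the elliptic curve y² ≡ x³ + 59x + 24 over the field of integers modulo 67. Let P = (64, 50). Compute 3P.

Repeated addition: build up to 3P.
2P: tangent at (64, 50): λ = (3·64² + 59)/(2·50) ≡ 19/33. 33⁻¹ ≡ 65 (mod 67), so λ ≡ 19·65 ≡ 29.
  x = λ² - 64 - 64 = 841 - 128 ≡ 43; y = λ·(64 - 43) - 50 ≡ 23. → (43, 23)
3P: (43, 23) + (64, 50). λ = (50 - 23)/(64 - 43) ≡ 27/21 mod 67. 21⁻¹ ≡ 16 (mod 67) since 21·16 = 336 ≡ 1, so λ ≡ 30.
  x = λ² - 43 - 64 = 900 - 107 ≡ 56; y = λ·(43 - 56) - 23 ≡ 56. → (56, 56)

(56, 56)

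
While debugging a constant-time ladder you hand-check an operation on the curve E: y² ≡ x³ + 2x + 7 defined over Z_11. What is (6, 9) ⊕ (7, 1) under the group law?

(6, 9) + (7, 1). λ = (1 - 9)/(7 - 6) ≡ 3/1 mod 11. 1⁻¹ ≡ 1 (mod 11), so λ ≡ 3.
  x = λ² - 6 - 7 = 9 - 13 ≡ 7; y = λ·(6 - 7) - 9 ≡ 10. → (7, 10)

(7, 10)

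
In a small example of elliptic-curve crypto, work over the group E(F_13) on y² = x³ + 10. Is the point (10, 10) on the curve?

y² = 10² ≡ 9; x³ + 0x + 10 = 1010 ≡ 9 (mod 13). 9 = 9.

yes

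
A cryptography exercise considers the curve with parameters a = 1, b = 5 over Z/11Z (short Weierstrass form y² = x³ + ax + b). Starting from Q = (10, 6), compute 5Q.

Double-and-add on 5 = (101)₂. Start with Q = (10, 6) for the leading 1-bit.
double: tangent at (10, 6): λ = (3·10² + 1)/(2·6) ≡ 4/1. 1⁻¹ ≡ 1 (mod 11), so λ ≡ 4·1 ≡ 4.
  x = λ² - 10 - 10 = 16 - 20 ≡ 7; y = λ·(10 - 7) - 6 ≡ 6. → (7, 6)
double: tangent at (7, 6): λ = (3·7² + 1)/(2·6) ≡ 5/1. 1⁻¹ ≡ 1 (mod 11), so λ ≡ 5·1 ≡ 5.
  x = λ² - 7 - 7 = 25 - 14 ≡ 0; y = λ·(7 - 0) - 6 ≡ 7. → (0, 7)
add Q: (0, 7) + (10, 6). λ = (6 - 7)/(10 - 0) ≡ 10/10 mod 11. 10⁻¹ ≡ 10 (mod 11), so λ ≡ 1.
  x = λ² - 0 - 10 = 1 - 10 ≡ 2; y = λ·(0 - 2) - 7 ≡ 2. → (2, 2)

(2, 2)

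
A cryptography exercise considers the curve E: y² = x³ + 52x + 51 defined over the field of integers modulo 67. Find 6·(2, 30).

(47, 18)

Write G = (2, 30).
Repeated addition: build up to 6G.
2G: tangent at (2, 30): λ = (3·2² + 52)/(2·30) ≡ 64/60. 60⁻¹ ≡ 19 (mod 67), so λ ≡ 64·19 ≡ 10.
  x = λ² - 2 - 2 = 100 - 4 ≡ 29; y = λ·(2 - 29) - 30 ≡ 35. → (29, 35)
3G: (29, 35) + (2, 30). λ = (30 - 35)/(2 - 29) ≡ 62/40 mod 67. 40⁻¹ ≡ 62 (mod 67), so λ ≡ 25.
  x = λ² - 29 - 2 = 625 - 31 ≡ 58; y = λ·(29 - 58) - 35 ≡ 44. → (58, 44)
4G: (58, 44) + (2, 30). λ = (30 - 44)/(2 - 58) ≡ 53/11 mod 67. 11⁻¹ ≡ 61 (mod 67), so λ ≡ 17.
  x = λ² - 58 - 2 = 289 - 60 ≡ 28; y = λ·(58 - 28) - 44 ≡ 64. → (28, 64)
5G: (28, 64) + (2, 30). λ = (30 - 64)/(2 - 28) ≡ 33/41 mod 67. 41⁻¹ ≡ 18 (mod 67), so λ ≡ 58.
  x = λ² - 28 - 2 = 3364 - 30 ≡ 51; y = λ·(28 - 51) - 64 ≡ 9. → (51, 9)
6G: (51, 9) + (2, 30). λ = (30 - 9)/(2 - 51) ≡ 21/18 mod 67. 18⁻¹ ≡ 41 (mod 67) since 18·41 = 738 ≡ 1, so λ ≡ 57.
  x = λ² - 51 - 2 = 3249 - 53 ≡ 47; y = λ·(51 - 47) - 9 ≡ 18. → (47, 18)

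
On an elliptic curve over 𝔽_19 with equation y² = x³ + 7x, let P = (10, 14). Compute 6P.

Repeated addition: build up to 6P.
2P: tangent at (10, 14): λ = (3·10² + 7)/(2·14) ≡ 3/9. 9⁻¹ ≡ 17 (mod 19), so λ ≡ 3·17 ≡ 13.
  x = λ² - 10 - 10 = 169 - 20 ≡ 16; y = λ·(10 - 16) - 14 ≡ 3. → (16, 3)
3P: (16, 3) + (10, 14). λ = (14 - 3)/(10 - 16) ≡ 11/13 mod 19. 13⁻¹ ≡ 3 (mod 19), so λ ≡ 14.
  x = λ² - 16 - 10 = 196 - 26 ≡ 18; y = λ·(16 - 18) - 3 ≡ 7. → (18, 7)
4P: (18, 7) + (10, 14). λ = (14 - 7)/(10 - 18) ≡ 7/11 mod 19. 11⁻¹ ≡ 7 (mod 19), so λ ≡ 11.
  x = λ² - 18 - 10 = 121 - 28 ≡ 17; y = λ·(18 - 17) - 7 ≡ 4. → (17, 4)
5P: (17, 4) + (10, 14). λ = (14 - 4)/(10 - 17) ≡ 10/12 mod 19. 12⁻¹ ≡ 8 (mod 19) since 12·8 = 96 ≡ 1, so λ ≡ 4.
  x = λ² - 17 - 10 = 16 - 27 ≡ 8; y = λ·(17 - 8) - 4 ≡ 13. → (8, 13)
6P: (8, 13) + (10, 14). λ = (14 - 13)/(10 - 8) ≡ 1/2 mod 19. 2⁻¹ ≡ 10 (mod 19) since 2·10 = 20 ≡ 1, so λ ≡ 10.
  x = λ² - 8 - 10 = 100 - 18 ≡ 6; y = λ·(8 - 6) - 13 ≡ 7. → (6, 7)

(6, 7)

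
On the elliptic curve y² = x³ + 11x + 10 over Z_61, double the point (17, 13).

(8, 0)

tangent at (17, 13): λ = (3·17² + 11)/(2·13) ≡ 24/26. 26⁻¹ ≡ 54 (mod 61), so λ ≡ 24·54 ≡ 15.
  x = λ² - 17 - 17 = 225 - 34 ≡ 8; y = λ·(17 - 8) - 13 ≡ 0. → (8, 0)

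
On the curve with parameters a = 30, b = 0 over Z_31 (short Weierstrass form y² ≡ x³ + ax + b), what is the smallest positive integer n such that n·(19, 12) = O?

8

2P: tangent at (19, 12): λ = (3·19² + 30)/(2·12) ≡ 28/24. 24⁻¹ ≡ 22 (mod 31), so λ ≡ 28·22 ≡ 27.
  x = λ² - 19 - 19 = 729 - 38 ≡ 9; y = λ·(19 - 9) - 12 ≡ 10. → (9, 10)
3P: (9, 10) + (19, 12). λ = (12 - 10)/(19 - 9) ≡ 2/10 mod 31. 10⁻¹ ≡ 28 (mod 31), so λ ≡ 25.
  x = λ² - 9 - 19 = 625 - 28 ≡ 8; y = λ·(9 - 8) - 10 ≡ 15. → (8, 15)
4P: (8, 15) + (19, 12). λ = (12 - 15)/(19 - 8) ≡ 28/11 mod 31. 11⁻¹ ≡ 17 (mod 31) since 11·17 = 187 ≡ 1, so λ ≡ 11.
  x = λ² - 8 - 19 = 121 - 27 ≡ 1; y = λ·(8 - 1) - 15 ≡ 0. → (1, 0)
5P: (1, 0) + (19, 12). λ = (12 - 0)/(19 - 1) ≡ 12/18 mod 31. 18⁻¹ ≡ 19 (mod 31) since 18·19 = 342 ≡ 1, so λ ≡ 11.
  x = λ² - 1 - 19 = 121 - 20 ≡ 8; y = λ·(1 - 8) - 0 ≡ 16. → (8, 16)
6P: (8, 16) + (19, 12). λ = (12 - 16)/(19 - 8) ≡ 27/11 mod 31. 11⁻¹ ≡ 17 (mod 31), so λ ≡ 25.
  x = λ² - 8 - 19 = 625 - 27 ≡ 9; y = λ·(8 - 9) - 16 ≡ 21. → (9, 21)
7P: (9, 21) + (19, 12). λ = (12 - 21)/(19 - 9) ≡ 22/10 mod 31. 10⁻¹ ≡ 28 (mod 31), so λ ≡ 27.
  x = λ² - 9 - 19 = 729 - 28 ≡ 19; y = λ·(9 - 19) - 21 ≡ 19. → (19, 19)
8P: (19, 19) + (19, 12): same x and y₁ ≡ -y₂, so the sum is O.
8P = O, so the order is 8.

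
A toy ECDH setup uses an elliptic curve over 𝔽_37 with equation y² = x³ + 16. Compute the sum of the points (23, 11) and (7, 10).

(23, 11) + (7, 10). λ = (10 - 11)/(7 - 23) ≡ 36/21 mod 37. 21⁻¹ ≡ 30 (mod 37) since 21·30 = 630 ≡ 1, so λ ≡ 7.
  x = λ² - 23 - 7 = 49 - 30 ≡ 19; y = λ·(23 - 19) - 11 ≡ 17. → (19, 17)

(19, 17)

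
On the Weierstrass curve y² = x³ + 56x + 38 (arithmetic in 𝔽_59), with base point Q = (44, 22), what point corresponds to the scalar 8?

Double-and-add on 8 = (1000)₂. Start with Q = (44, 22) for the leading 1-bit.
double: tangent at (44, 22): λ = (3·44² + 56)/(2·22) ≡ 23/44. 44⁻¹ ≡ 55 (mod 59), so λ ≡ 23·55 ≡ 26.
  x = λ² - 44 - 44 = 676 - 88 ≡ 57; y = λ·(44 - 57) - 22 ≡ 53. → (57, 53)
double: tangent at (57, 53): λ = (3·57² + 56)/(2·53) ≡ 9/47. 47⁻¹ ≡ 54 (mod 59), so λ ≡ 9·54 ≡ 14.
  x = λ² - 57 - 57 = 196 - 114 ≡ 23; y = λ·(57 - 23) - 53 ≡ 10. → (23, 10)
double: tangent at (23, 10): λ = (3·23² + 56)/(2·10) ≡ 50/20. 20⁻¹ ≡ 3 (mod 59), so λ ≡ 50·3 ≡ 32.
  x = λ² - 23 - 23 = 1024 - 46 ≡ 34; y = λ·(23 - 34) - 10 ≡ 51. → (34, 51)

(34, 51)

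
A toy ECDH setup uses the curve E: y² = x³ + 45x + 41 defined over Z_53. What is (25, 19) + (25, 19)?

(10, 22)

tangent at (25, 19): λ = (3·25² + 45)/(2·19) ≡ 12/38. 38⁻¹ ≡ 7 (mod 53) since 38·7 = 266 ≡ 1, so λ ≡ 12·7 ≡ 31.
  x = λ² - 25 - 25 = 961 - 50 ≡ 10; y = λ·(25 - 10) - 19 ≡ 22. → (10, 22)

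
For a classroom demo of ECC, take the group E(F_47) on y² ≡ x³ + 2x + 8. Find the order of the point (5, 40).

2P: tangent at (5, 40): λ = (3·5² + 2)/(2·40) ≡ 30/33. 33⁻¹ ≡ 10 (mod 47), so λ ≡ 30·10 ≡ 18.
  x = λ² - 5 - 5 = 324 - 10 ≡ 32; y = λ·(5 - 32) - 40 ≡ 38. → (32, 38)
3P: (32, 38) + (5, 40). λ = (40 - 38)/(5 - 32) ≡ 2/20 mod 47. 20⁻¹ ≡ 40 (mod 47), so λ ≡ 33.
  x = λ² - 32 - 5 = 1089 - 37 ≡ 18; y = λ·(32 - 18) - 38 ≡ 1. → (18, 1)
4P: (18, 1) + (5, 40). λ = (40 - 1)/(5 - 18) ≡ 39/34 mod 47. 34⁻¹ ≡ 18 (mod 47), so λ ≡ 44.
  x = λ² - 18 - 5 = 1936 - 23 ≡ 33; y = λ·(18 - 33) - 1 ≡ 44. → (33, 44)
5P: (33, 44) + (5, 40). λ = (40 - 44)/(5 - 33) ≡ 43/19 mod 47. 19⁻¹ ≡ 5 (mod 47), so λ ≡ 27.
  x = λ² - 33 - 5 = 729 - 38 ≡ 33; y = λ·(33 - 33) - 44 ≡ 3. → (33, 3)
6P: (33, 3) + (5, 40). λ = (40 - 3)/(5 - 33) ≡ 37/19 mod 47. 19⁻¹ ≡ 5 (mod 47) since 19·5 = 95 ≡ 1, so λ ≡ 44.
  x = λ² - 33 - 5 = 1936 - 38 ≡ 18; y = λ·(33 - 18) - 3 ≡ 46. → (18, 46)
7P: (18, 46) + (5, 40). λ = (40 - 46)/(5 - 18) ≡ 41/34 mod 47. 34⁻¹ ≡ 18 (mod 47), so λ ≡ 33.
  x = λ² - 18 - 5 = 1089 - 23 ≡ 32; y = λ·(18 - 32) - 46 ≡ 9. → (32, 9)
8P: (32, 9) + (5, 40). λ = (40 - 9)/(5 - 32) ≡ 31/20 mod 47. 20⁻¹ ≡ 40 (mod 47), so λ ≡ 18.
  x = λ² - 32 - 5 = 324 - 37 ≡ 5; y = λ·(32 - 5) - 9 ≡ 7. → (5, 7)
9P: (5, 7) + (5, 40): same x and y₁ ≡ -y₂, so the sum is 𝒪.
9P = 𝒪, so the order is 9.

9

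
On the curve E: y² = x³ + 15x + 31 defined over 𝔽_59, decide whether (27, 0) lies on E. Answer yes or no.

yes

y² = 0² ≡ 0; x³ + 15x + 31 = 20119 ≡ 0 (mod 59). 0 = 0.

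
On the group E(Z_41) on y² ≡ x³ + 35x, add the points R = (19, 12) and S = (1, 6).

(19, 12) + (1, 6). λ = (6 - 12)/(1 - 19) ≡ 35/23 mod 41. 23⁻¹ ≡ 25 (mod 41), so λ ≡ 14.
  x = λ² - 19 - 1 = 196 - 20 ≡ 12; y = λ·(19 - 12) - 12 ≡ 4. → (12, 4)

(12, 4)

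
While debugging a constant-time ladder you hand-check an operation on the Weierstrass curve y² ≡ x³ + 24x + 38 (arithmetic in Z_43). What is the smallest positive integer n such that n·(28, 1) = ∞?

2P: tangent at (28, 1): λ = (3·28² + 24)/(2·1) ≡ 11/2. 2⁻¹ ≡ 22 (mod 43), so λ ≡ 11·22 ≡ 27.
  x = λ² - 28 - 28 = 729 - 56 ≡ 28; y = λ·(28 - 28) - 1 ≡ 42. → (28, 42)
3P: (28, 42) + (28, 1): same x and y₁ ≡ -y₂, so the sum is ∞.
3P = ∞, so the order is 3.

3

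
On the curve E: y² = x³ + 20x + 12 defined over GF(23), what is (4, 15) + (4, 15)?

tangent at (4, 15): λ = (3·4² + 20)/(2·15) ≡ 22/7. 7⁻¹ ≡ 10 (mod 23) since 7·10 = 70 ≡ 1, so λ ≡ 22·10 ≡ 13.
  x = λ² - 4 - 4 = 169 - 8 ≡ 0; y = λ·(4 - 0) - 15 ≡ 14. → (0, 14)

(0, 14)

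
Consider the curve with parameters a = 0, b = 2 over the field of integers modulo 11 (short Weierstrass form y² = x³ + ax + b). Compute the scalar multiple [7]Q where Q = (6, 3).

(6, 8)

Double-and-add on 7 = (111)₂. Start with Q = (6, 3) for the leading 1-bit.
double: tangent at (6, 3): λ = (3·6² + 0)/(2·3) ≡ 9/6. 6⁻¹ ≡ 2 (mod 11), so λ ≡ 9·2 ≡ 7.
  x = λ² - 6 - 6 = 49 - 12 ≡ 4; y = λ·(6 - 4) - 3 ≡ 0. → (4, 0)
add Q: (4, 0) + (6, 3). λ = (3 - 0)/(6 - 4) ≡ 3/2 mod 11. 2⁻¹ ≡ 6 (mod 11), so λ ≡ 7.
  x = λ² - 4 - 6 = 49 - 10 ≡ 6; y = λ·(4 - 6) - 0 ≡ 8. → (6, 8)
double: tangent at (6, 8): λ = (3·6² + 0)/(2·8) ≡ 9/5. 5⁻¹ ≡ 9 (mod 11), so λ ≡ 9·9 ≡ 4.
  x = λ² - 6 - 6 = 16 - 12 ≡ 4; y = λ·(6 - 4) - 8 ≡ 0. → (4, 0)
add Q: (4, 0) + (6, 3). λ = (3 - 0)/(6 - 4) ≡ 3/2 mod 11. 2⁻¹ ≡ 6 (mod 11) since 2·6 = 12 ≡ 1, so λ ≡ 7.
  x = λ² - 4 - 6 = 49 - 10 ≡ 6; y = λ·(4 - 6) - 0 ≡ 8. → (6, 8)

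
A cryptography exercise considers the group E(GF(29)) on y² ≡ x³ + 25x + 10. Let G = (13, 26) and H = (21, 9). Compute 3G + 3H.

First 3G:
Repeated addition: build up to 3G.
2G: tangent at (13, 26): λ = (3·13² + 25)/(2·26) ≡ 10/23. 23⁻¹ ≡ 24 (mod 29), so λ ≡ 10·24 ≡ 8.
  x = λ² - 13 - 13 = 64 - 26 ≡ 9; y = λ·(13 - 9) - 26 ≡ 6. → (9, 6)
3G: (9, 6) + (13, 26). λ = (26 - 6)/(13 - 9) ≡ 20/4 mod 29. 4⁻¹ ≡ 22 (mod 29), so λ ≡ 5.
  x = λ² - 9 - 13 = 25 - 22 ≡ 3; y = λ·(9 - 3) - 6 ≡ 24. → (3, 24)
3G = (3, 24).
Next 3H:
Repeated addition: build up to 3H.
2H: tangent at (21, 9): λ = (3·21² + 25)/(2·9) ≡ 14/18. 18⁻¹ ≡ 21 (mod 29) since 18·21 = 378 ≡ 1, so λ ≡ 14·21 ≡ 4.
  x = λ² - 21 - 21 = 16 - 42 ≡ 3; y = λ·(21 - 3) - 9 ≡ 5. → (3, 5)
3H: (3, 5) + (21, 9). λ = (9 - 5)/(21 - 3) ≡ 4/18 mod 29. 18⁻¹ ≡ 21 (mod 29), so λ ≡ 26.
  x = λ² - 3 - 21 = 676 - 24 ≡ 14; y = λ·(3 - 14) - 5 ≡ 28. → (14, 28)
3H = (14, 28).
Finally 3G + 3H:
(3, 24) + (14, 28). λ = (28 - 24)/(14 - 3) ≡ 4/11 mod 29. 11⁻¹ ≡ 8 (mod 29), so λ ≡ 3.
  x = λ² - 3 - 14 = 9 - 17 ≡ 21; y = λ·(3 - 21) - 24 ≡ 9. → (21, 9)

(21, 9)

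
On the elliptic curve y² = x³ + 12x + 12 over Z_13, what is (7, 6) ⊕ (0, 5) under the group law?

(10, 1)

(7, 6) + (0, 5). λ = (5 - 6)/(0 - 7) ≡ 12/6 mod 13. 6⁻¹ ≡ 11 (mod 13), so λ ≡ 2.
  x = λ² - 7 - 0 = 4 - 7 ≡ 10; y = λ·(7 - 10) - 6 ≡ 1. → (10, 1)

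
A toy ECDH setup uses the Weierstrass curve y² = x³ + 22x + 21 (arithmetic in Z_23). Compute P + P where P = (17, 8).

tangent at (17, 8): λ = (3·17² + 22)/(2·8) ≡ 15/16. 16⁻¹ ≡ 13 (mod 23), so λ ≡ 15·13 ≡ 11.
  x = λ² - 17 - 17 = 121 - 34 ≡ 18; y = λ·(17 - 18) - 8 ≡ 4. → (18, 4)

(18, 4)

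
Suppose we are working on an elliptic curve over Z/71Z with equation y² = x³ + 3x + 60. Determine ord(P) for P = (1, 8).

12

2P: tangent at (1, 8): λ = (3·1² + 3)/(2·8) ≡ 6/16. 16⁻¹ ≡ 40 (mod 71) since 16·40 = 640 ≡ 1, so λ ≡ 6·40 ≡ 27.
  x = λ² - 1 - 1 = 729 - 2 ≡ 17; y = λ·(1 - 17) - 8 ≡ 57. → (17, 57)
3P: (17, 57) + (1, 8). λ = (8 - 57)/(1 - 17) ≡ 22/55 mod 71. 55⁻¹ ≡ 31 (mod 71) since 55·31 = 1705 ≡ 1, so λ ≡ 43.
  x = λ² - 17 - 1 = 1849 - 18 ≡ 56; y = λ·(17 - 56) - 57 ≡ 41. → (56, 41)
4P: (56, 41) + (1, 8). λ = (8 - 41)/(1 - 56) ≡ 38/16 mod 71. 16⁻¹ ≡ 40 (mod 71) since 16·40 = 640 ≡ 1, so λ ≡ 29.
  x = λ² - 56 - 1 = 841 - 57 ≡ 3; y = λ·(56 - 3) - 41 ≡ 5. → (3, 5)
5P: (3, 5) + (1, 8). λ = (8 - 5)/(1 - 3) ≡ 3/69 mod 71. 69⁻¹ ≡ 35 (mod 71), so λ ≡ 34.
  x = λ² - 3 - 1 = 1156 - 4 ≡ 16; y = λ·(3 - 16) - 5 ≡ 50. → (16, 50)
6P: (16, 50) + (1, 8). λ = (8 - 50)/(1 - 16) ≡ 29/56 mod 71. 56⁻¹ ≡ 52 (mod 71) since 56·52 = 2912 ≡ 1, so λ ≡ 17.
  x = λ² - 16 - 1 = 289 - 17 ≡ 59; y = λ·(16 - 59) - 50 ≡ 0. → (59, 0)
7P: (59, 0) + (1, 8). λ = (8 - 0)/(1 - 59) ≡ 8/13 mod 71. 13⁻¹ ≡ 11 (mod 71) since 13·11 = 143 ≡ 1, so λ ≡ 17.
  x = λ² - 59 - 1 = 289 - 60 ≡ 16; y = λ·(59 - 16) - 0 ≡ 21. → (16, 21)
8P: (16, 21) + (1, 8). λ = (8 - 21)/(1 - 16) ≡ 58/56 mod 71. 56⁻¹ ≡ 52 (mod 71), so λ ≡ 34.
  x = λ² - 16 - 1 = 1156 - 17 ≡ 3; y = λ·(16 - 3) - 21 ≡ 66. → (3, 66)
9P: (3, 66) + (1, 8). λ = (8 - 66)/(1 - 3) ≡ 13/69 mod 71. 69⁻¹ ≡ 35 (mod 71) since 69·35 = 2415 ≡ 1, so λ ≡ 29.
  x = λ² - 3 - 1 = 841 - 4 ≡ 56; y = λ·(3 - 56) - 66 ≡ 30. → (56, 30)
10P: (56, 30) + (1, 8). λ = (8 - 30)/(1 - 56) ≡ 49/16 mod 71. 16⁻¹ ≡ 40 (mod 71), so λ ≡ 43.
  x = λ² - 56 - 1 = 1849 - 57 ≡ 17; y = λ·(56 - 17) - 30 ≡ 14. → (17, 14)
11P: (17, 14) + (1, 8). λ = (8 - 14)/(1 - 17) ≡ 65/55 mod 71. 55⁻¹ ≡ 31 (mod 71) since 55·31 = 1705 ≡ 1, so λ ≡ 27.
  x = λ² - 17 - 1 = 729 - 18 ≡ 1; y = λ·(17 - 1) - 14 ≡ 63. → (1, 63)
12P: (1, 63) + (1, 8): same x and y₁ ≡ -y₂, so the sum is O.
12P = O, so the order is 12.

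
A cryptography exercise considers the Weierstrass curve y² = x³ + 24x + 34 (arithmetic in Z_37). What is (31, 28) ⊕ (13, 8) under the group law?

(2, 33)

(31, 28) + (13, 8). λ = (8 - 28)/(13 - 31) ≡ 17/19 mod 37. 19⁻¹ ≡ 2 (mod 37), so λ ≡ 34.
  x = λ² - 31 - 13 = 1156 - 44 ≡ 2; y = λ·(31 - 2) - 28 ≡ 33. → (2, 33)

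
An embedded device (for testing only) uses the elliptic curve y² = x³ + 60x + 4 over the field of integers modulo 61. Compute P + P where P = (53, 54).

tangent at (53, 54): λ = (3·53² + 60)/(2·54) ≡ 8/47. 47⁻¹ ≡ 13 (mod 61) since 47·13 = 611 ≡ 1, so λ ≡ 8·13 ≡ 43.
  x = λ² - 53 - 53 = 1849 - 106 ≡ 35; y = λ·(53 - 35) - 54 ≡ 49. → (35, 49)

(35, 49)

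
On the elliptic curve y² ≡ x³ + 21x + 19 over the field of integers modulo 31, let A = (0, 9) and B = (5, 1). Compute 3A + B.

First 3A:
Repeated addition: build up to 3A.
2A: tangent at (0, 9): λ = (3·0² + 21)/(2·9) ≡ 21/18. 18⁻¹ ≡ 19 (mod 31), so λ ≡ 21·19 ≡ 27.
  x = λ² - 0 - 0 = 729 - 0 ≡ 16; y = λ·(0 - 16) - 9 ≡ 24. → (16, 24)
3A: (16, 24) + (0, 9). λ = (9 - 24)/(0 - 16) ≡ 16/15 mod 31. 15⁻¹ ≡ 29 (mod 31), so λ ≡ 30.
  x = λ² - 16 - 0 = 900 - 16 ≡ 16; y = λ·(16 - 16) - 24 ≡ 7. → (16, 7)
3A = (16, 7).
Finally 3A + B:
(16, 7) + (5, 1). λ = (1 - 7)/(5 - 16) ≡ 25/20 mod 31. 20⁻¹ ≡ 14 (mod 31), so λ ≡ 9.
  x = λ² - 16 - 5 = 81 - 21 ≡ 29; y = λ·(16 - 29) - 7 ≡ 0. → (29, 0)

(29, 0)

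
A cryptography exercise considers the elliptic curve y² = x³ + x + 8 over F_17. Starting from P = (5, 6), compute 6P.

Double-and-add on 6 = (110)₂. Start with P = (5, 6) for the leading 1-bit.
double: tangent at (5, 6): λ = (3·5² + 1)/(2·6) ≡ 8/12. 12⁻¹ ≡ 10 (mod 17), so λ ≡ 8·10 ≡ 12.
  x = λ² - 5 - 5 = 144 - 10 ≡ 15; y = λ·(5 - 15) - 6 ≡ 10. → (15, 10)
add P: (15, 10) + (5, 6). λ = (6 - 10)/(5 - 15) ≡ 13/7 mod 17. 7⁻¹ ≡ 5 (mod 17), so λ ≡ 14.
  x = λ² - 15 - 5 = 196 - 20 ≡ 6; y = λ·(15 - 6) - 10 ≡ 14. → (6, 14)
double: tangent at (6, 14): λ = (3·6² + 1)/(2·14) ≡ 7/11. 11⁻¹ ≡ 14 (mod 17) since 11·14 = 154 ≡ 1, so λ ≡ 7·14 ≡ 13.
  x = λ² - 6 - 6 = 169 - 12 ≡ 4; y = λ·(6 - 4) - 14 ≡ 12. → (4, 12)

(4, 12)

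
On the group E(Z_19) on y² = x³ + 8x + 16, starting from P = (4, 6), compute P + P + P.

Repeated addition: build up to 3P.
2P: tangent at (4, 6): λ = (3·4² + 8)/(2·6) ≡ 18/12. 12⁻¹ ≡ 8 (mod 19), so λ ≡ 18·8 ≡ 11.
  x = λ² - 4 - 4 = 121 - 8 ≡ 18; y = λ·(4 - 18) - 6 ≡ 11. → (18, 11)
3P: (18, 11) + (4, 6). λ = (6 - 11)/(4 - 18) ≡ 14/5 mod 19. 5⁻¹ ≡ 4 (mod 19), so λ ≡ 18.
  x = λ² - 18 - 4 = 324 - 22 ≡ 17; y = λ·(18 - 17) - 11 ≡ 7. → (17, 7)

(17, 7)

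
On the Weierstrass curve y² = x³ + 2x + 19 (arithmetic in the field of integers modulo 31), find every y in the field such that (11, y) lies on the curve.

x³ + 2x + 19 = 1372 ≡ 8 (mod 31).
Square roots of 8 mod 31: 15 and 16 (since 15² = 225 ≡ 8).

15, 16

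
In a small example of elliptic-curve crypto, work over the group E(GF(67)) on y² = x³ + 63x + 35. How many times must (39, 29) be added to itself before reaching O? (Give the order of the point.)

2P: tangent at (39, 29): λ = (3·39² + 63)/(2·29) ≡ 3/58. 58⁻¹ ≡ 52 (mod 67), so λ ≡ 3·52 ≡ 22.
  x = λ² - 39 - 39 = 484 - 78 ≡ 4; y = λ·(39 - 4) - 29 ≡ 4. → (4, 4)
3P: (4, 4) + (39, 29). λ = (29 - 4)/(39 - 4) ≡ 25/35 mod 67. 35⁻¹ ≡ 23 (mod 67), so λ ≡ 39.
  x = λ² - 4 - 39 = 1521 - 43 ≡ 4; y = λ·(4 - 4) - 4 ≡ 63. → (4, 63)
4P: (4, 63) + (39, 29). λ = (29 - 63)/(39 - 4) ≡ 33/35 mod 67. 35⁻¹ ≡ 23 (mod 67) since 35·23 = 805 ≡ 1, so λ ≡ 22.
  x = λ² - 4 - 39 = 484 - 43 ≡ 39; y = λ·(4 - 39) - 63 ≡ 38. → (39, 38)
5P: (39, 38) + (39, 29): same x and y₁ ≡ -y₂, so the sum is O.
5P = O, so the order is 5.

5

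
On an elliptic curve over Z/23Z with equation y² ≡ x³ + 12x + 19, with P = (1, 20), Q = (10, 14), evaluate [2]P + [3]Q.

(4, 19)

First 2P:
Repeated addition: build up to 2P.
2P: tangent at (1, 20): λ = (3·1² + 12)/(2·20) ≡ 15/17. 17⁻¹ ≡ 19 (mod 23), so λ ≡ 15·19 ≡ 9.
  x = λ² - 1 - 1 = 81 - 2 ≡ 10; y = λ·(1 - 10) - 20 ≡ 14. → (10, 14)
2P = (10, 14).
Next 3Q:
Repeated addition: build up to 3Q.
2Q: tangent at (10, 14): λ = (3·10² + 12)/(2·14) ≡ 13/5. 5⁻¹ ≡ 14 (mod 23), so λ ≡ 13·14 ≡ 21.
  x = λ² - 10 - 10 = 441 - 20 ≡ 7; y = λ·(10 - 7) - 14 ≡ 3. → (7, 3)
3Q: (7, 3) + (10, 14). λ = (14 - 3)/(10 - 7) ≡ 11/3 mod 23. 3⁻¹ ≡ 8 (mod 23) since 3·8 = 24 ≡ 1, so λ ≡ 19.
  x = λ² - 7 - 10 = 361 - 17 ≡ 22; y = λ·(7 - 22) - 3 ≡ 11. → (22, 11)
3Q = (22, 11).
Finally 2P + 3Q:
(10, 14) + (22, 11). λ = (11 - 14)/(22 - 10) ≡ 20/12 mod 23. 12⁻¹ ≡ 2 (mod 23), so λ ≡ 17.
  x = λ² - 10 - 22 = 289 - 32 ≡ 4; y = λ·(10 - 4) - 14 ≡ 19. → (4, 19)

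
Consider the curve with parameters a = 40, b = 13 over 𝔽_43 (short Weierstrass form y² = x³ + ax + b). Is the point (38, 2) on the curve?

no

y² = 2² ≡ 4; x³ + 40x + 13 = 56405 ≡ 32 (mod 43). 4 ≠ 32.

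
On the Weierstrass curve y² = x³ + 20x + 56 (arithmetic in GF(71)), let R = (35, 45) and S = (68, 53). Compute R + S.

(35, 45) + (68, 53). λ = (53 - 45)/(68 - 35) ≡ 8/33 mod 71. 33⁻¹ ≡ 28 (mod 71) since 33·28 = 924 ≡ 1, so λ ≡ 11.
  x = λ² - 35 - 68 = 121 - 103 ≡ 18; y = λ·(35 - 18) - 45 ≡ 0. → (18, 0)

(18, 0)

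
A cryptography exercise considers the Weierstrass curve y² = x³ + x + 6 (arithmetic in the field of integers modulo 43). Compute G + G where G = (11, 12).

tangent at (11, 12): λ = (3·11² + 1)/(2·12) ≡ 20/24. 24⁻¹ ≡ 9 (mod 43), so λ ≡ 20·9 ≡ 8.
  x = λ² - 11 - 11 = 64 - 22 ≡ 42; y = λ·(11 - 42) - 12 ≡ 41. → (42, 41)

(42, 41)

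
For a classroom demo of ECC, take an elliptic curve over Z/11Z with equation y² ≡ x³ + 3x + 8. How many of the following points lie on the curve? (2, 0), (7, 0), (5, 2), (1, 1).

2

(2, 0): 0² ≡ 0, rhs ≡ 0 → on.
(7, 0): 0² ≡ 0, rhs ≡ 9 → off.
(5, 2): 2² ≡ 4, rhs ≡ 5 → off.
(1, 1): 1² ≡ 1, rhs ≡ 1 → on.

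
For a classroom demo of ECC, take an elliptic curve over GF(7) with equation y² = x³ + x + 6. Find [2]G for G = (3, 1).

(1, 6)

tangent at (3, 1): λ = (3·3² + 1)/(2·1) ≡ 0/2. 2⁻¹ ≡ 4 (mod 7) since 2·4 = 8 ≡ 1, so λ ≡ 0·4 ≡ 0.
  x = λ² - 3 - 3 = 0 - 6 ≡ 1; y = λ·(3 - 1) - 1 ≡ 6. → (1, 6)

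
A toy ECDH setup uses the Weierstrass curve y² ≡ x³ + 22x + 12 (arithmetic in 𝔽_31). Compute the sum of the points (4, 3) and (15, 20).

(19, 2)

(4, 3) + (15, 20). λ = (20 - 3)/(15 - 4) ≡ 17/11 mod 31. 11⁻¹ ≡ 17 (mod 31), so λ ≡ 10.
  x = λ² - 4 - 15 = 100 - 19 ≡ 19; y = λ·(4 - 19) - 3 ≡ 2. → (19, 2)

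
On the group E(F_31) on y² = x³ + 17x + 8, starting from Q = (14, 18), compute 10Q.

Double-and-add on 10 = (1010)₂. Start with Q = (14, 18) for the leading 1-bit.
double: tangent at (14, 18): λ = (3·14² + 17)/(2·18) ≡ 16/5. 5⁻¹ ≡ 25 (mod 31), so λ ≡ 16·25 ≡ 28.
  x = λ² - 14 - 14 = 784 - 28 ≡ 12; y = λ·(14 - 12) - 18 ≡ 7. → (12, 7)
double: tangent at (12, 7): λ = (3·12² + 17)/(2·7) ≡ 15/14. 14⁻¹ ≡ 20 (mod 31), so λ ≡ 15·20 ≡ 21.
  x = λ² - 12 - 12 = 441 - 24 ≡ 14; y = λ·(12 - 14) - 7 ≡ 13. → (14, 13)
add Q: (14, 13) + (14, 18): same x and y₁ ≡ -y₂, so the sum is the point at infinity.
double: the point at infinity + the point at infinity = the point at infinity (identity).

O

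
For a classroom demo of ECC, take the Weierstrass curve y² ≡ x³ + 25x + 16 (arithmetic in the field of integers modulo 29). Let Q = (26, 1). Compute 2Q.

tangent at (26, 1): λ = (3·26² + 25)/(2·1) ≡ 23/2. 2⁻¹ ≡ 15 (mod 29), so λ ≡ 23·15 ≡ 26.
  x = λ² - 26 - 26 = 676 - 52 ≡ 15; y = λ·(26 - 15) - 1 ≡ 24. → (15, 24)

(15, 24)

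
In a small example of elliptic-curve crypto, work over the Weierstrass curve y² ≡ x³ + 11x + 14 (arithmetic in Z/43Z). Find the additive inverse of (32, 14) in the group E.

-(32, 14) = (32, -14 mod 43) = (32, 29).

(32, 29)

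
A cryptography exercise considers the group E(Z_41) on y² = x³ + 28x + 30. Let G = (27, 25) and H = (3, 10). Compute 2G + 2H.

First 2G:
Repeated addition: build up to 2G.
2G: tangent at (27, 25): λ = (3·27² + 28)/(2·25) ≡ 1/9. 9⁻¹ ≡ 32 (mod 41), so λ ≡ 1·32 ≡ 32.
  x = λ² - 27 - 27 = 1024 - 54 ≡ 27; y = λ·(27 - 27) - 25 ≡ 16. → (27, 16)
2G = (27, 16).
Next 2H:
Repeated addition: build up to 2H.
2H: tangent at (3, 10): λ = (3·3² + 28)/(2·10) ≡ 14/20. 20⁻¹ ≡ 39 (mod 41), so λ ≡ 14·39 ≡ 13.
  x = λ² - 3 - 3 = 169 - 6 ≡ 40; y = λ·(3 - 40) - 10 ≡ 1. → (40, 1)
2H = (40, 1).
Finally 2G + 2H:
(27, 16) + (40, 1). λ = (1 - 16)/(40 - 27) ≡ 26/13 mod 41. 13⁻¹ ≡ 19 (mod 41), so λ ≡ 2.
  x = λ² - 27 - 40 = 4 - 67 ≡ 19; y = λ·(27 - 19) - 16 ≡ 0. → (19, 0)

(19, 0)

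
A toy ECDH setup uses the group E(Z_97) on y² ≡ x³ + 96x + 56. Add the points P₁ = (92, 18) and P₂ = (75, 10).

(92, 79)

(92, 18) + (75, 10). λ = (10 - 18)/(75 - 92) ≡ 89/80 mod 97. 80⁻¹ ≡ 57 (mod 97), so λ ≡ 29.
  x = λ² - 92 - 75 = 841 - 167 ≡ 92; y = λ·(92 - 92) - 18 ≡ 79. → (92, 79)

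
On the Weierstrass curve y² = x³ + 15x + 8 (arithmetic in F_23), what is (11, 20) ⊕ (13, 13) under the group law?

(11, 20) + (13, 13). λ = (13 - 20)/(13 - 11) ≡ 16/2 mod 23. 2⁻¹ ≡ 12 (mod 23) since 2·12 = 24 ≡ 1, so λ ≡ 8.
  x = λ² - 11 - 13 = 64 - 24 ≡ 17; y = λ·(11 - 17) - 20 ≡ 1. → (17, 1)

(17, 1)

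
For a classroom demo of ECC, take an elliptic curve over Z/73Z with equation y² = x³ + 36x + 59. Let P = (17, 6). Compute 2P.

(3, 62)

tangent at (17, 6): λ = (3·17² + 36)/(2·6) ≡ 27/12. 12⁻¹ ≡ 67 (mod 73), so λ ≡ 27·67 ≡ 57.
  x = λ² - 17 - 17 = 3249 - 34 ≡ 3; y = λ·(17 - 3) - 6 ≡ 62. → (3, 62)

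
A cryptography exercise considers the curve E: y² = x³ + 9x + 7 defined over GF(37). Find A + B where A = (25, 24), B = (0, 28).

(8, 31)

(25, 24) + (0, 28). λ = (28 - 24)/(0 - 25) ≡ 4/12 mod 37. 12⁻¹ ≡ 34 (mod 37), so λ ≡ 25.
  x = λ² - 25 - 0 = 625 - 25 ≡ 8; y = λ·(25 - 8) - 24 ≡ 31. → (8, 31)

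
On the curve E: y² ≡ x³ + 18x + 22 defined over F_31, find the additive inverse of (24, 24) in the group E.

-(24, 24) = (24, -24 mod 31) = (24, 7).

(24, 7)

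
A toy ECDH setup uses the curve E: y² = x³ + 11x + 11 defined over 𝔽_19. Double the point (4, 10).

tangent at (4, 10): λ = (3·4² + 11)/(2·10) ≡ 2/1. 1⁻¹ ≡ 1 (mod 19), so λ ≡ 2·1 ≡ 2.
  x = λ² - 4 - 4 = 4 - 8 ≡ 15; y = λ·(4 - 15) - 10 ≡ 6. → (15, 6)

(15, 6)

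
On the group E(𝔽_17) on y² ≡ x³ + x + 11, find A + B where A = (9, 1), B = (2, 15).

(9, 1) + (2, 15). λ = (15 - 1)/(2 - 9) ≡ 14/10 mod 17. 10⁻¹ ≡ 12 (mod 17), so λ ≡ 15.
  x = λ² - 9 - 2 = 225 - 11 ≡ 10; y = λ·(9 - 10) - 1 ≡ 1. → (10, 1)

(10, 1)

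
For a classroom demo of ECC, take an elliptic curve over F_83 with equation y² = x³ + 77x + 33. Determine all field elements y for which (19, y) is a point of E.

none

x³ + 77x + 33 = 8355 ≡ 55 (mod 83).
55 is a non-residue mod 83; no y exists.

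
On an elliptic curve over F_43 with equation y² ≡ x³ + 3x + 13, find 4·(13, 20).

Write Q = (13, 20).
Repeated addition: build up to 4Q.
2Q: tangent at (13, 20): λ = (3·13² + 3)/(2·20) ≡ 37/40. 40⁻¹ ≡ 14 (mod 43) since 40·14 = 560 ≡ 1, so λ ≡ 37·14 ≡ 2.
  x = λ² - 13 - 13 = 4 - 26 ≡ 21; y = λ·(13 - 21) - 20 ≡ 7. → (21, 7)
3Q: (21, 7) + (13, 20). λ = (20 - 7)/(13 - 21) ≡ 13/35 mod 43. 35⁻¹ ≡ 16 (mod 43), so λ ≡ 36.
  x = λ² - 21 - 13 = 1296 - 34 ≡ 15; y = λ·(21 - 15) - 7 ≡ 37. → (15, 37)
4Q: (15, 37) + (13, 20). λ = (20 - 37)/(13 - 15) ≡ 26/41 mod 43. 41⁻¹ ≡ 21 (mod 43), so λ ≡ 30.
  x = λ² - 15 - 13 = 900 - 28 ≡ 12; y = λ·(15 - 12) - 37 ≡ 10. → (12, 10)

(12, 10)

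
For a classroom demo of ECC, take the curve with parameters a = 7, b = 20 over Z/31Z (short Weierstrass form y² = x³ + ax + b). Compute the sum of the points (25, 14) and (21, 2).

(25, 14) + (21, 2). λ = (2 - 14)/(21 - 25) ≡ 19/27 mod 31. 27⁻¹ ≡ 23 (mod 31), so λ ≡ 3.
  x = λ² - 25 - 21 = 9 - 46 ≡ 25; y = λ·(25 - 25) - 14 ≡ 17. → (25, 17)

(25, 17)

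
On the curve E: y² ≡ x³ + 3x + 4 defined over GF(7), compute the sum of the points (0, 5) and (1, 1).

(0, 5) + (1, 1). λ = (1 - 5)/(1 - 0) ≡ 3/1 mod 7. 1⁻¹ ≡ 1 (mod 7) since 1·1 = 1 ≡ 1, so λ ≡ 3.
  x = λ² - 0 - 1 = 9 - 1 ≡ 1; y = λ·(0 - 1) - 5 ≡ 6. → (1, 6)

(1, 6)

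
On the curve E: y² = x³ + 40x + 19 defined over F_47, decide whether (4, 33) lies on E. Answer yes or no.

yes

y² = 33² ≡ 8; x³ + 40x + 19 = 243 ≡ 8 (mod 47). 8 = 8.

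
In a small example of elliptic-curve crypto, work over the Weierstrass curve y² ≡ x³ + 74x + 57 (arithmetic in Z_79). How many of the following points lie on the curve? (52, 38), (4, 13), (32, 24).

(52, 38): 38² ≡ 22, rhs ≡ 22 → on.
(4, 13): 13² ≡ 11, rhs ≡ 22 → off.
(32, 24): 24² ≡ 23, rhs ≡ 38 → off.

1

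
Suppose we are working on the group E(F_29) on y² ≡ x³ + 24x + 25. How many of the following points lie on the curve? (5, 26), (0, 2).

(5, 26): 26² ≡ 9, rhs ≡ 9 → on.
(0, 2): 2² ≡ 4, rhs ≡ 25 → off.

1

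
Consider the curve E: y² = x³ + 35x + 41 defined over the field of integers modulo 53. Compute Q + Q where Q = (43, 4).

(27, 30)

tangent at (43, 4): λ = (3·43² + 35)/(2·4) ≡ 17/8. 8⁻¹ ≡ 20 (mod 53), so λ ≡ 17·20 ≡ 22.
  x = λ² - 43 - 43 = 484 - 86 ≡ 27; y = λ·(43 - 27) - 4 ≡ 30. → (27, 30)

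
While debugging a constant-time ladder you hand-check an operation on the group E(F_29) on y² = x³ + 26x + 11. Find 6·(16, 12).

(3, 0)

Write G = (16, 12).
Repeated addition: build up to 6G.
2G: tangent at (16, 12): λ = (3·16² + 26)/(2·12) ≡ 11/24. 24⁻¹ ≡ 23 (mod 29) since 24·23 = 552 ≡ 1, so λ ≡ 11·23 ≡ 21.
  x = λ² - 16 - 16 = 441 - 32 ≡ 3; y = λ·(16 - 3) - 12 ≡ 0. → (3, 0)
3G: (3, 0) + (16, 12). λ = (12 - 0)/(16 - 3) ≡ 12/13 mod 29. 13⁻¹ ≡ 9 (mod 29), so λ ≡ 21.
  x = λ² - 3 - 16 = 441 - 19 ≡ 16; y = λ·(3 - 16) - 0 ≡ 17. → (16, 17)
4G: (16, 17) + (16, 12): same x and y₁ ≡ -y₂, so the sum is O.
5G: O + (16, 12) = (16, 12) (identity).
6G: tangent at (16, 12): λ = (3·16² + 26)/(2·12) ≡ 11/24. 24⁻¹ ≡ 23 (mod 29) since 24·23 = 552 ≡ 1, so λ ≡ 11·23 ≡ 21.
  x = λ² - 16 - 16 = 441 - 32 ≡ 3; y = λ·(16 - 3) - 12 ≡ 0. → (3, 0)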